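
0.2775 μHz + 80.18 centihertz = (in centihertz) 80.18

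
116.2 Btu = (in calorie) 2.93e+04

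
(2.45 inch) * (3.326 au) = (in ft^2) 3.333e+11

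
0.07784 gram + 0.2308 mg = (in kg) 7.807e-05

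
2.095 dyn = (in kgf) 2.136e-06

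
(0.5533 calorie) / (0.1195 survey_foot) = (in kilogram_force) 6.481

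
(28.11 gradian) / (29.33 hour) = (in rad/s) 4.182e-06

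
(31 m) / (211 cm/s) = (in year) 4.659e-07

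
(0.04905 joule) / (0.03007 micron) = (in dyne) 1.631e+11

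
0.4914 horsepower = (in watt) 366.4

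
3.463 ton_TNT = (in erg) 1.449e+17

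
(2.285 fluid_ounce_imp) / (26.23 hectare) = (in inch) 9.745e-09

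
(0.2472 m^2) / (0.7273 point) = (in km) 0.9635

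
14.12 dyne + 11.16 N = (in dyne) 1.116e+06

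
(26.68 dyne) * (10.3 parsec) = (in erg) 8.48e+20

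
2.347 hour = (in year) 0.0002679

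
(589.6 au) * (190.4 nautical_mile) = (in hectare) 3.11e+15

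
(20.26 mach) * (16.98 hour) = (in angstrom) 4.217e+18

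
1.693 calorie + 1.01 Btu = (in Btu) 1.017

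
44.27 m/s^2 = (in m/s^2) 44.27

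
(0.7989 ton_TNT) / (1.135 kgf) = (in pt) 8.513e+11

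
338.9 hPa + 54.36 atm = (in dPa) 5.542e+07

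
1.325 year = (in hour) 1.161e+04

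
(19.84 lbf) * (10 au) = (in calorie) 3.155e+13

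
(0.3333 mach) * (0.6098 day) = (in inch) 2.354e+08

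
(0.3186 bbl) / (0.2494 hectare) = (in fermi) 2.031e+10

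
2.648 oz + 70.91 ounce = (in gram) 2085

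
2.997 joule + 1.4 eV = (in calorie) 0.7163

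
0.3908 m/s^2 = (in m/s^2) 0.3908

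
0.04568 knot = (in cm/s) 2.35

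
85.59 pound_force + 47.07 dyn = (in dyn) 3.807e+07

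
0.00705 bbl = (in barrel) 0.00705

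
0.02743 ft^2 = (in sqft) 0.02743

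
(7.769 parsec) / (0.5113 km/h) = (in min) 2.813e+16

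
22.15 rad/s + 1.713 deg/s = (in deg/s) 1271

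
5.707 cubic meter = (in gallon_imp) 1255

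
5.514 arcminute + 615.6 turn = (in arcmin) 1.33e+07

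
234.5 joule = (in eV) 1.464e+21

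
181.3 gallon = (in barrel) 4.317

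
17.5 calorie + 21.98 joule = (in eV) 5.942e+20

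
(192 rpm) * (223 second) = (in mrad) 4.484e+06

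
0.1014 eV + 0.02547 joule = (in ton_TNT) 6.087e-12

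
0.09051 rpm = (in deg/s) 0.5431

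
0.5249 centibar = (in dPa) 5249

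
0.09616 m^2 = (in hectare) 9.616e-06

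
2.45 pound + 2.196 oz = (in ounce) 41.4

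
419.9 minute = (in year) 0.0007989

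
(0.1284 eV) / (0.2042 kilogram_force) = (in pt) 2.912e-17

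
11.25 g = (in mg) 1.125e+04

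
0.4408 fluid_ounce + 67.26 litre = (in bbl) 0.4231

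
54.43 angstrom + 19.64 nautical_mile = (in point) 1.031e+08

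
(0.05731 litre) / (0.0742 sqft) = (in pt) 23.57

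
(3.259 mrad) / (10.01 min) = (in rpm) 5.182e-05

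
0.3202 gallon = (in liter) 1.212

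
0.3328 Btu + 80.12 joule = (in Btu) 0.4087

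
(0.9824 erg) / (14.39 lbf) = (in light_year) 1.622e-25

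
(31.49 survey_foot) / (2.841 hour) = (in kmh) 0.003378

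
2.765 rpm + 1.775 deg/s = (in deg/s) 18.36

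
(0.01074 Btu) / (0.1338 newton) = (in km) 0.08469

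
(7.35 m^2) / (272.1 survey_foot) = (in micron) 8.862e+04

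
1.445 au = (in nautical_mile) 1.167e+08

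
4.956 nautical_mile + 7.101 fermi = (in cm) 9.179e+05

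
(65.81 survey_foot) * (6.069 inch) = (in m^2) 3.092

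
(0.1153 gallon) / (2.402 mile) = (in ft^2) 1.215e-06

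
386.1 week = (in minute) 3.892e+06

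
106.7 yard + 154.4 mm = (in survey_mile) 0.06072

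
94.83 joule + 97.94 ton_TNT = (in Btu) 3.884e+08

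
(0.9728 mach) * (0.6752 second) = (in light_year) 2.364e-14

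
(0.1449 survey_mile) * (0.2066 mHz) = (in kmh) 0.1734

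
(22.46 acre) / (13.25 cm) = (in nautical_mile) 370.4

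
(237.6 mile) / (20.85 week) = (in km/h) 0.1092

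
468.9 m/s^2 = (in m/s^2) 468.9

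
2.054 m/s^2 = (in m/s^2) 2.054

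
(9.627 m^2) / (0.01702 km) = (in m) 0.5656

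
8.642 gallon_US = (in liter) 32.71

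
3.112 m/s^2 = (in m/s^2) 3.112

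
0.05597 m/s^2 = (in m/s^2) 0.05597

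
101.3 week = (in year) 1.943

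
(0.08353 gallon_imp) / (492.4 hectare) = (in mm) 7.712e-08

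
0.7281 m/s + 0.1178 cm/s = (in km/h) 2.625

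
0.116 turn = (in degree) 41.76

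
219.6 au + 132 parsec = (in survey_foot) 1.336e+19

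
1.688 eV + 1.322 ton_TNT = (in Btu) 5.243e+06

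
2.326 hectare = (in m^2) 2.326e+04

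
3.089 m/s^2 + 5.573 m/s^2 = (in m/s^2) 8.662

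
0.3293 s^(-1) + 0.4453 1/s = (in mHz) 774.6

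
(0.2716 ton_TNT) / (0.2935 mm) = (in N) 3.872e+12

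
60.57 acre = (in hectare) 24.51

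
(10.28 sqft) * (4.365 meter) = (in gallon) 1101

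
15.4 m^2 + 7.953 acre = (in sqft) 3.466e+05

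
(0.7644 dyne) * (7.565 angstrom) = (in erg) 5.783e-08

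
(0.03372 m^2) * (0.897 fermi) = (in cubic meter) 3.025e-17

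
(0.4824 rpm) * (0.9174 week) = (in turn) 4461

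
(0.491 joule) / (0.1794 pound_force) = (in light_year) 6.504e-17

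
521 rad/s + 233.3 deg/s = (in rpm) 5014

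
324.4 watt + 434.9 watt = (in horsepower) 1.018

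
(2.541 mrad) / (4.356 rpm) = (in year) 1.766e-10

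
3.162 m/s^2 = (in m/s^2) 3.162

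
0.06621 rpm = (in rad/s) 0.006933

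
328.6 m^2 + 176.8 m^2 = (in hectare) 0.05054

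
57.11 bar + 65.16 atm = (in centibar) 1.231e+04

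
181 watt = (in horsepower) 0.2427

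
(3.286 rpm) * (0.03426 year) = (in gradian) 2.367e+07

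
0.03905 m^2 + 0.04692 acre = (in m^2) 189.9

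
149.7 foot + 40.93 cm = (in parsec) 1.492e-15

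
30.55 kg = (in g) 3.055e+04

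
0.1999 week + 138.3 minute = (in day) 1.495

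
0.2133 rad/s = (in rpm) 2.037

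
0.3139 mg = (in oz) 1.107e-05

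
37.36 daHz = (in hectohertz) 3.736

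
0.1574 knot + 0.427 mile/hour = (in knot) 0.5285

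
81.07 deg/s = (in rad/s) 1.415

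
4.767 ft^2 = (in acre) 0.0001094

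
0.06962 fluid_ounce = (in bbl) 1.295e-05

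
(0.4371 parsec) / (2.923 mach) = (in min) 2.259e+11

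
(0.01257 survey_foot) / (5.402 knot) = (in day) 1.596e-08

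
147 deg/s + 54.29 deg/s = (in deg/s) 201.3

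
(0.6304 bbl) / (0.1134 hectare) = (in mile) 5.492e-08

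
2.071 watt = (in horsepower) 0.002777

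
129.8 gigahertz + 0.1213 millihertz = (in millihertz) 1.298e+14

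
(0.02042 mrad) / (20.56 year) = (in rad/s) 3.149e-14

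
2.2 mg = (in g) 0.0022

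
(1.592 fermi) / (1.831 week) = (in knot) 2.795e-21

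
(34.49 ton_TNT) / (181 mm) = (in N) 7.973e+11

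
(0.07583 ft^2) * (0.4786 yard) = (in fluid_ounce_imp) 108.5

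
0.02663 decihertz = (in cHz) 0.2663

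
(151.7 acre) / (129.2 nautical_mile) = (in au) 1.715e-11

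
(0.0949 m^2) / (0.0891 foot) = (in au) 2.336e-11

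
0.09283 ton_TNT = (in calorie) 9.283e+07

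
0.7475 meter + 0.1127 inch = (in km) 0.0007504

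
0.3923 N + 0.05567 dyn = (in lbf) 0.08819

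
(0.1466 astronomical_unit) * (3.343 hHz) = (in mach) 2.153e+10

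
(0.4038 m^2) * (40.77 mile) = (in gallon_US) 6.999e+06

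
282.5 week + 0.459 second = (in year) 5.418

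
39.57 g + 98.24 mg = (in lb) 0.08745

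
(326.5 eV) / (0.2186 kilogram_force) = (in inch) 9.607e-16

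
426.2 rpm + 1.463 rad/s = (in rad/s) 46.09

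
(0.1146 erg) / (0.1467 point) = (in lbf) 4.978e-05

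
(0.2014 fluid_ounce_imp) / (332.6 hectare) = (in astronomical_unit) 1.15e-23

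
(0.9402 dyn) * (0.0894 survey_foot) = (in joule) 2.562e-07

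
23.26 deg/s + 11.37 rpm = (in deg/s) 91.48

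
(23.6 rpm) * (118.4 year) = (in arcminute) 3.172e+13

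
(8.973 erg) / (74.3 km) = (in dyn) 1.208e-06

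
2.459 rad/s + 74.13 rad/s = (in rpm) 731.4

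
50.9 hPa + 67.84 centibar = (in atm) 0.7198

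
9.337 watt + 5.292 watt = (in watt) 14.63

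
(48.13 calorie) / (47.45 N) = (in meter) 4.244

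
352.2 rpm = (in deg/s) 2113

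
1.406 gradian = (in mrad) 22.09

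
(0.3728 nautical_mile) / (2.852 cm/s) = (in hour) 6.725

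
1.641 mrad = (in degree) 0.09402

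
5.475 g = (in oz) 0.1931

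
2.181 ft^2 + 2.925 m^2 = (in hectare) 0.0003128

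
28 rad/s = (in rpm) 267.4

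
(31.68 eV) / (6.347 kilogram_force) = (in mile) 5.067e-23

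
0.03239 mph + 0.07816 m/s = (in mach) 0.0002721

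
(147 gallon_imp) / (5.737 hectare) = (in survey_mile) 7.238e-09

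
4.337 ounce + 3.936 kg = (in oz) 143.2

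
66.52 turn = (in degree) 2.395e+04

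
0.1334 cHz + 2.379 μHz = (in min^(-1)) 0.08018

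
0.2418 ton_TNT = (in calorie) 2.418e+08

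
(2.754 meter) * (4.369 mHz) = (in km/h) 0.04332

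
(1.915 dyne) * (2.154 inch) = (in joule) 1.048e-06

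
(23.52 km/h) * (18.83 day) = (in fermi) 1.063e+22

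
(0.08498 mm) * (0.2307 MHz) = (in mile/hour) 43.85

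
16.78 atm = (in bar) 17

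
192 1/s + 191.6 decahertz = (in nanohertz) 2.108e+12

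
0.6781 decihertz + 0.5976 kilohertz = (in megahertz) 0.0005977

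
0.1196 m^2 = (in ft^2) 1.287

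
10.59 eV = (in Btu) 1.608e-21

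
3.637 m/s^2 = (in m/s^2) 3.637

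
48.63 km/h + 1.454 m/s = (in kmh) 53.86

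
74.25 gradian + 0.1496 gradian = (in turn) 0.186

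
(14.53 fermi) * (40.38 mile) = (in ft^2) 1.016e-08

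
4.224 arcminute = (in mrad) 1.229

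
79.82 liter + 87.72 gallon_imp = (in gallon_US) 126.4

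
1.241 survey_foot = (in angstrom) 3.783e+09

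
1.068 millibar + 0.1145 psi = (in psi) 0.13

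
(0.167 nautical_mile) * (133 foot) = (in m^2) 1.254e+04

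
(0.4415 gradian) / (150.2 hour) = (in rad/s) 1.283e-08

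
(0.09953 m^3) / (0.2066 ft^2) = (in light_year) 5.481e-16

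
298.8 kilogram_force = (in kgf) 298.8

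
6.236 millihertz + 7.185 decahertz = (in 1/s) 71.86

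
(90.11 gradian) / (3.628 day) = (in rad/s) 4.516e-06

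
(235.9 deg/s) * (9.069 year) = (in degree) 6.747e+10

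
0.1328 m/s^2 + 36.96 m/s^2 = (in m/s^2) 37.09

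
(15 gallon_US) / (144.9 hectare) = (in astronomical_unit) 2.619e-19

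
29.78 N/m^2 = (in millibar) 0.2978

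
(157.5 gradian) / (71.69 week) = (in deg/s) 3.269e-06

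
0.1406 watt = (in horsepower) 0.0001885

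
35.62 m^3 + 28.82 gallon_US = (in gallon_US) 9439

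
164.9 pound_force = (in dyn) 7.335e+07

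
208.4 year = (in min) 1.095e+08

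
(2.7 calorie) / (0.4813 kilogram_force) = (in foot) 7.852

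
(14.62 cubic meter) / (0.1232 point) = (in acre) 83.12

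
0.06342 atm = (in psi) 0.932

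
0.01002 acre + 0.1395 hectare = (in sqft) 1.545e+04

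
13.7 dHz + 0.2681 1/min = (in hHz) 0.01374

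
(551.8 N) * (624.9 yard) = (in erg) 3.153e+12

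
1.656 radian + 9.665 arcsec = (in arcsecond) 3.416e+05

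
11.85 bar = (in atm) 11.7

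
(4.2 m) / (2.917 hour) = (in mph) 0.0008947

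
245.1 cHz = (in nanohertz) 2.451e+09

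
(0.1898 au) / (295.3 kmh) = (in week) 572.3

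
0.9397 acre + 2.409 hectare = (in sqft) 3.002e+05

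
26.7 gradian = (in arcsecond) 8.651e+04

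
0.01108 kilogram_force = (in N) 0.1087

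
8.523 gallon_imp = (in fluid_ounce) 1310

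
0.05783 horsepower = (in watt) 43.12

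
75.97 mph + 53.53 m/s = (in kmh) 315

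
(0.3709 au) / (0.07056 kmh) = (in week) 4.681e+06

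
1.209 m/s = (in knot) 2.35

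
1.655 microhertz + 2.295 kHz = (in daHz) 229.5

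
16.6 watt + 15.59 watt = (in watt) 32.19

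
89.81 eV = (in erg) 1.439e-10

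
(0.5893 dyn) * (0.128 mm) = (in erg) 0.007543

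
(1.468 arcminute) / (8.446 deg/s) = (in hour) 8.047e-07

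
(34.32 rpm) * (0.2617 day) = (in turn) 1.293e+04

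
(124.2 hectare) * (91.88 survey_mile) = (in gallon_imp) 4.04e+13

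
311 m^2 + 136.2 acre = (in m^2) 5.515e+05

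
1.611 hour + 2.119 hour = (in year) 0.0004258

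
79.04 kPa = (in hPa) 790.4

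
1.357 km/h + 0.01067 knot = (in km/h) 1.377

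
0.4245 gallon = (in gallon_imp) 0.3535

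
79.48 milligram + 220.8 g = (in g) 220.9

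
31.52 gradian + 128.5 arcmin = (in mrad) 532.5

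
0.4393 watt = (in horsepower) 0.0005891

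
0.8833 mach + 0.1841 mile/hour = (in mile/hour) 673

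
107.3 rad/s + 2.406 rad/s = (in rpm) 1048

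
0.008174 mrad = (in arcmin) 0.0281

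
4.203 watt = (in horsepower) 0.005636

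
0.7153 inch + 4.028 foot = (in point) 3532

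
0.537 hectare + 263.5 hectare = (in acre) 652.4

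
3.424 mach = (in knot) 2266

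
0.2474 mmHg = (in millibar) 0.3298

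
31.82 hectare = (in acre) 78.63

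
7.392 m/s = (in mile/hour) 16.54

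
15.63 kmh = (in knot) 8.44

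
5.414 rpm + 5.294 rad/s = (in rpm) 55.97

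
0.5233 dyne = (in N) 5.233e-06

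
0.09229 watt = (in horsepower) 0.0001238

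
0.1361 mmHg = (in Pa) 18.15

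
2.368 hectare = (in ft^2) 2.549e+05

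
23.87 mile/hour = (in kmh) 38.42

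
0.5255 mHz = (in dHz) 0.005255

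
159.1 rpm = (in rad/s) 16.66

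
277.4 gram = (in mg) 2.774e+05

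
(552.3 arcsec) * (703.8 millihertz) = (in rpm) 0.018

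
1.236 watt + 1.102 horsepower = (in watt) 823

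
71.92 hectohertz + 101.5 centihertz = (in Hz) 7193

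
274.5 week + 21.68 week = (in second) 1.791e+08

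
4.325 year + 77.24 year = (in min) 4.287e+07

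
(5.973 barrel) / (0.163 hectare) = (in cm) 0.05826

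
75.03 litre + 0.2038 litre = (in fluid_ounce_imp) 2648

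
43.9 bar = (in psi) 636.7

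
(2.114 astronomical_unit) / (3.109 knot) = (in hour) 5.492e+07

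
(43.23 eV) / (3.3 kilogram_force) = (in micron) 2.14e-13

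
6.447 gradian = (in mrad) 101.3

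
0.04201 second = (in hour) 1.167e-05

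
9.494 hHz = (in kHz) 0.9494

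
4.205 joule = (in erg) 4.205e+07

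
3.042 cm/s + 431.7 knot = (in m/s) 222.1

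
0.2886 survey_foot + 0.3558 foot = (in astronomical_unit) 1.313e-12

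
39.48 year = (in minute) 2.075e+07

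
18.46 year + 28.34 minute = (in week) 962.6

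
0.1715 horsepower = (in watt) 127.9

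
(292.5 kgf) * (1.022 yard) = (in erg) 2.681e+10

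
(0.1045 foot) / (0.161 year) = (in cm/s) 6.273e-07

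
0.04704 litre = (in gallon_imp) 0.01035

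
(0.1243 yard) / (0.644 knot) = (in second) 0.3431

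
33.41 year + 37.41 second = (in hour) 2.927e+05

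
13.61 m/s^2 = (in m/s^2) 13.61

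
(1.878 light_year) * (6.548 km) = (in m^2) 1.163e+20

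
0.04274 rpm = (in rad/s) 0.004476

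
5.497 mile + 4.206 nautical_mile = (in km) 16.64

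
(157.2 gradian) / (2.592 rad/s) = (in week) 1.575e-06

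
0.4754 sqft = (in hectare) 4.417e-06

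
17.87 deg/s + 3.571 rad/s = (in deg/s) 222.5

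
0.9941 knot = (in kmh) 1.841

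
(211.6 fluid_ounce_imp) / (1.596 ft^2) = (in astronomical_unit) 2.71e-13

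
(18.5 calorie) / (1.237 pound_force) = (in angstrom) 1.407e+11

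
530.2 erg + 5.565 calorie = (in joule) 23.28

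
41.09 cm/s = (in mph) 0.9192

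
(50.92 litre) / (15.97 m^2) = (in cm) 0.3188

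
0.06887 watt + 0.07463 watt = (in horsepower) 0.0001924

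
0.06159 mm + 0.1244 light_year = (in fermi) 1.177e+30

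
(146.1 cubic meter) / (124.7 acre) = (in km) 2.895e-07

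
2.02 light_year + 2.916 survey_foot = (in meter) 1.911e+16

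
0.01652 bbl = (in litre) 2.626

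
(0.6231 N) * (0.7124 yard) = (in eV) 2.533e+18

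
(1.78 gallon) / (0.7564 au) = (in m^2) 5.955e-14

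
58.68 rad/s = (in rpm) 560.4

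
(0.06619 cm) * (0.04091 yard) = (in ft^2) 0.0002665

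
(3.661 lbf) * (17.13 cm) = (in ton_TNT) 6.667e-10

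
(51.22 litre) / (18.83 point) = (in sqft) 83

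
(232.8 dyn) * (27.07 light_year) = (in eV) 3.721e+33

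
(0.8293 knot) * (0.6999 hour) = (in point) 3.047e+06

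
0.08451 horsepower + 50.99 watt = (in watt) 114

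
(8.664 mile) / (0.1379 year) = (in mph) 0.007172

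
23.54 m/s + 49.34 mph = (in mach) 0.1339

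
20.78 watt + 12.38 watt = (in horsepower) 0.04447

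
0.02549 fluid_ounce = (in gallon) 0.0001991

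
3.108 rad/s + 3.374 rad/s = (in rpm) 61.9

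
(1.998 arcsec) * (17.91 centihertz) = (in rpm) 1.657e-05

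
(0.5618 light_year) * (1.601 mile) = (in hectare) 1.369e+15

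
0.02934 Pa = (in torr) 0.0002201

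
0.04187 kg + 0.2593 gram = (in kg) 0.04213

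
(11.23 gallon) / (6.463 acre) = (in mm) 0.001625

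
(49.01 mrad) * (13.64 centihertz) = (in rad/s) 0.006685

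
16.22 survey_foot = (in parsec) 1.602e-16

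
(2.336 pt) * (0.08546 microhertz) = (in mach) 2.068e-13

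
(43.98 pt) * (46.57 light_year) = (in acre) 1.689e+12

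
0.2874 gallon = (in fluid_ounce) 36.79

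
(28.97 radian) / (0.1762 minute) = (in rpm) 26.17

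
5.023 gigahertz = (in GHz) 5.023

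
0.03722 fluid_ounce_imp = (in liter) 0.001058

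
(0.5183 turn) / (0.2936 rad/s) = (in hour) 0.003081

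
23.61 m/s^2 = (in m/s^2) 23.61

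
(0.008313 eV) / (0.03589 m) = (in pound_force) 8.343e-21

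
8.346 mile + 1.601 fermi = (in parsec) 4.353e-13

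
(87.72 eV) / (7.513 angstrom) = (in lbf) 4.205e-09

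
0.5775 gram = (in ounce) 0.02037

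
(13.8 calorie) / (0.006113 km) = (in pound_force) 2.123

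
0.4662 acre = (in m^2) 1887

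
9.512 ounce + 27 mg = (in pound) 0.5946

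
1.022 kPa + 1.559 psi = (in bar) 0.1177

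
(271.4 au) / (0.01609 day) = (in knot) 5.677e+10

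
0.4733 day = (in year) 0.001297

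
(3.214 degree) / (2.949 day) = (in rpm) 2.102e-06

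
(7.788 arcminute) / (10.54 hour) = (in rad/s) 5.97e-08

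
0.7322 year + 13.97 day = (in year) 0.7705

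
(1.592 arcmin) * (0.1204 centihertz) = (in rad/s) 5.576e-07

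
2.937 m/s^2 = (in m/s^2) 2.937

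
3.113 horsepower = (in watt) 2321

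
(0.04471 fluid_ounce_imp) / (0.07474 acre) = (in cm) 4.2e-07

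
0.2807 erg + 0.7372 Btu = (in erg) 7.778e+09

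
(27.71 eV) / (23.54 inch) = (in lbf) 1.669e-18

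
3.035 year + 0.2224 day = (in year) 3.036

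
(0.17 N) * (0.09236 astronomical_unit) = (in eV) 1.466e+28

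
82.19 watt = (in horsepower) 0.1102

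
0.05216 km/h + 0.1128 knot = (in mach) 0.000213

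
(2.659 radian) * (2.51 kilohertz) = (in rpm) 6.373e+04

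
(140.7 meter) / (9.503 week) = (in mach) 7.19e-08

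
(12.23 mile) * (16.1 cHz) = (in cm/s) 3.169e+05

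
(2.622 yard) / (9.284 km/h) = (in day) 1.076e-05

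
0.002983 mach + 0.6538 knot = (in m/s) 1.352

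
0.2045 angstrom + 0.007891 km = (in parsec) 2.557e-16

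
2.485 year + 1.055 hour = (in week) 129.6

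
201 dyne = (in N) 0.00201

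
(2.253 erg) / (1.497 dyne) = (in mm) 15.05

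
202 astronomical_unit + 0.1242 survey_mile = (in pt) 8.566e+16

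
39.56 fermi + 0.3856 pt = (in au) 9.093e-16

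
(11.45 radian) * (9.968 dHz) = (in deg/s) 653.9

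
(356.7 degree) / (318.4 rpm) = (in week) 3.087e-07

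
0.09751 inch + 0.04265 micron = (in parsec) 8.027e-20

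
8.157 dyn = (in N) 8.157e-05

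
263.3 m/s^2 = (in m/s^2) 263.3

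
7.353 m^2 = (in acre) 0.001817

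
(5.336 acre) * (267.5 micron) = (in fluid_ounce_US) 1.953e+05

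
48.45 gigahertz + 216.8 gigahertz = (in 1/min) 1.592e+13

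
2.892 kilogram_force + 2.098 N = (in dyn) 3.046e+06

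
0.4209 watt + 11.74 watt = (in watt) 12.16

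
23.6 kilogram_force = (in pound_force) 52.03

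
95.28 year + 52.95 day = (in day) 3.483e+04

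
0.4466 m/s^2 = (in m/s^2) 0.4466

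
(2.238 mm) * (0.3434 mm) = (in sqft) 8.272e-06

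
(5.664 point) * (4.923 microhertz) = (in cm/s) 9.837e-07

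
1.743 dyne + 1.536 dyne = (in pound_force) 7.371e-06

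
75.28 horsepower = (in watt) 5.614e+04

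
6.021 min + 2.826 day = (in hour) 67.92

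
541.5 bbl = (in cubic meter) 86.09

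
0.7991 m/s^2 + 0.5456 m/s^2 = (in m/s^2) 1.345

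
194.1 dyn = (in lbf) 0.0004364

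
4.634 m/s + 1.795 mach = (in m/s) 615.8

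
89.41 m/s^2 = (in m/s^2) 89.41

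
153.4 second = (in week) 0.0002536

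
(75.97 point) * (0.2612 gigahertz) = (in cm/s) 7e+08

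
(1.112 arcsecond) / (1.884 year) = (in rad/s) 9.074e-14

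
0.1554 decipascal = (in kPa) 1.554e-05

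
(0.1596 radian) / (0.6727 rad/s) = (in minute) 0.003954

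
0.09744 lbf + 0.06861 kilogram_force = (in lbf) 0.2487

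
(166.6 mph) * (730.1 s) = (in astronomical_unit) 3.635e-07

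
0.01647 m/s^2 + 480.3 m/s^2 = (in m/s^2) 480.3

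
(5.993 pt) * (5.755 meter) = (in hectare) 1.217e-06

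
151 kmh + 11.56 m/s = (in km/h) 192.6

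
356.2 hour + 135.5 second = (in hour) 356.2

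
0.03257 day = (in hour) 0.7817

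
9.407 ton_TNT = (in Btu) 3.731e+07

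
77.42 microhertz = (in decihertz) 0.0007742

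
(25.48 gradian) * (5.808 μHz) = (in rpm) 2.22e-05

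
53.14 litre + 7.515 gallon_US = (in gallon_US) 21.55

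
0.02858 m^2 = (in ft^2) 0.3076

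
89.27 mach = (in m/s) 3.04e+04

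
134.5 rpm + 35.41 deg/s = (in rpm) 140.4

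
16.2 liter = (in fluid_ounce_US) 547.8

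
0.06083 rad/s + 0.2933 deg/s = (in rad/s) 0.06595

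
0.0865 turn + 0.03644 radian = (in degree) 33.23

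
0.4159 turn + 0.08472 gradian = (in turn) 0.4161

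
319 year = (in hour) 2.794e+06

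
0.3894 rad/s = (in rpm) 3.718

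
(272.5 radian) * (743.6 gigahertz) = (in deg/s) 1.161e+16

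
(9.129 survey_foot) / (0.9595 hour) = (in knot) 0.001566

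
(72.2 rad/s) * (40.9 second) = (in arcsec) 6.091e+08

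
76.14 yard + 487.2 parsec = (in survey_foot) 4.932e+19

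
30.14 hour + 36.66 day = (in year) 0.1039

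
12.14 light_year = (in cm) 1.149e+19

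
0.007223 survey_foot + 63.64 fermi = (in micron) 2202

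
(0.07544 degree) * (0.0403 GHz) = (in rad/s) 5.306e+04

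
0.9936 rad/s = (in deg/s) 56.93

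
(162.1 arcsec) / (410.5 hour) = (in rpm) 5.078e-09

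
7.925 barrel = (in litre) 1260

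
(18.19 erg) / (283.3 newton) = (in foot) 2.107e-08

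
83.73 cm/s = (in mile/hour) 1.873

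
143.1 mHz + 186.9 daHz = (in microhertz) 1.869e+09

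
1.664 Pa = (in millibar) 0.01664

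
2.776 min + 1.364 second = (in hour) 0.04665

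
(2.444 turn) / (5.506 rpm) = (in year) 8.445e-07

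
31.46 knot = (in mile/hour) 36.2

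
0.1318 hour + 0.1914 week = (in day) 1.345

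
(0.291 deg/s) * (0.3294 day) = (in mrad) 1.445e+05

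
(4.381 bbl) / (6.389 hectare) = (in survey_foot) 3.577e-05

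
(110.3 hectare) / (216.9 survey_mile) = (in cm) 316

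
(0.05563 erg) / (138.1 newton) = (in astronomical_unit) 2.693e-22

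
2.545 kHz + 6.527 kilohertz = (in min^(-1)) 5.443e+05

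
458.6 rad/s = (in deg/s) 2.628e+04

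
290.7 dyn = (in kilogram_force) 0.0002964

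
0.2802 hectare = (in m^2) 2802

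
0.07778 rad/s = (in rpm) 0.7427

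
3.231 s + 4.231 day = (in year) 0.01159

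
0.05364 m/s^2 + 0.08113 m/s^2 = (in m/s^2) 0.1348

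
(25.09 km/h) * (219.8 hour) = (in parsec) 1.787e-10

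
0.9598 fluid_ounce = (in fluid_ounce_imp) 0.999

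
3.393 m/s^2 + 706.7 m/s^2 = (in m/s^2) 710.1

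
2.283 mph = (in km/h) 3.674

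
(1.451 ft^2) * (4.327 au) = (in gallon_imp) 1.919e+13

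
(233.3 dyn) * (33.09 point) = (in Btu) 2.581e-08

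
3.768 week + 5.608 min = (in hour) 633.1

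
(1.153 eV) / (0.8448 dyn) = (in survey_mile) 1.359e-17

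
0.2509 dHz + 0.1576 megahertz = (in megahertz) 0.1576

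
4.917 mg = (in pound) 1.084e-05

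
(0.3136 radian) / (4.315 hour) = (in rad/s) 2.019e-05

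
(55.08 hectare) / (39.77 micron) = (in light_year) 1.464e-06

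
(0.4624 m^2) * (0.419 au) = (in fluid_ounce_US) 9.801e+14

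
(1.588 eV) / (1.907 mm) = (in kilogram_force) 1.36e-17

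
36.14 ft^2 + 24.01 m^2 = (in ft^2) 294.6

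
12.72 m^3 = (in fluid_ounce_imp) 4.477e+05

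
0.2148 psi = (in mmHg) 11.11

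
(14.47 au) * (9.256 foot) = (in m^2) 6.107e+12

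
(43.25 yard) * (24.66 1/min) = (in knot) 31.6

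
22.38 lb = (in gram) 1.015e+04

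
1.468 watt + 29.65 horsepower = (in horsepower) 29.65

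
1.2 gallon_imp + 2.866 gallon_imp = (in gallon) 4.883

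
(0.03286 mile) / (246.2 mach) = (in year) 2e-11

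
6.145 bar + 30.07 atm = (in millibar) 3.661e+04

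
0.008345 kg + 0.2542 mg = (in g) 8.345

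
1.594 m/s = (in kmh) 5.738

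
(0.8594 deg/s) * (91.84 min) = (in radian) 82.65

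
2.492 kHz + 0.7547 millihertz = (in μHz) 2.492e+09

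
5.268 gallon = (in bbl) 0.1254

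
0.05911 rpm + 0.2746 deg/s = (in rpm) 0.1049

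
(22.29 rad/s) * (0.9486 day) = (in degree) 1.047e+08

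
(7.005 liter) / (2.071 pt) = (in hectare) 0.0009588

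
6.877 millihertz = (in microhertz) 6877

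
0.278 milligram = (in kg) 2.78e-07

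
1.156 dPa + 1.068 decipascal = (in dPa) 2.224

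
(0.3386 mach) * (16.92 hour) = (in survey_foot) 2.304e+07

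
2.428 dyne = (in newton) 2.428e-05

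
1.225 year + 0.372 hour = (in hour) 1.073e+04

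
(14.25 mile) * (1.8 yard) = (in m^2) 3.775e+04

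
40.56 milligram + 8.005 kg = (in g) 8005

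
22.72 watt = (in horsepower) 0.03047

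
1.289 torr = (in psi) 0.02493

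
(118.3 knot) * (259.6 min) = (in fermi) 9.479e+20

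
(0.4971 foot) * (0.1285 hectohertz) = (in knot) 3.785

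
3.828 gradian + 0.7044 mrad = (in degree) 3.486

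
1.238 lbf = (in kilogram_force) 0.5615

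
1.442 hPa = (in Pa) 144.2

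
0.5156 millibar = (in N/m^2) 51.56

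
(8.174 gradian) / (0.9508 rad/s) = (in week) 2.233e-07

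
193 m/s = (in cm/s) 1.93e+04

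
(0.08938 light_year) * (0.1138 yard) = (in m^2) 8.799e+13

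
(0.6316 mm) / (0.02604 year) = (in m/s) 7.691e-10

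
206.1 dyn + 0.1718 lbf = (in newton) 0.7663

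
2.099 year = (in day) 766.1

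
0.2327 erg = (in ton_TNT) 5.562e-18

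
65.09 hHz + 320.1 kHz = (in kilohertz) 326.6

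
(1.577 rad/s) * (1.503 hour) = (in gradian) 5.432e+05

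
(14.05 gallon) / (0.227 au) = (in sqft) 1.686e-11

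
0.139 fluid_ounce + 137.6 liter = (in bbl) 0.8655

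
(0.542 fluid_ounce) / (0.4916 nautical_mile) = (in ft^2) 1.895e-07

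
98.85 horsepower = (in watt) 7.371e+04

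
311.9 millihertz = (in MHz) 3.119e-07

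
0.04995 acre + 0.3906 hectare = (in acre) 1.015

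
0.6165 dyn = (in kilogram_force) 6.287e-07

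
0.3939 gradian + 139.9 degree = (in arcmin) 8415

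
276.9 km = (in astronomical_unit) 1.851e-06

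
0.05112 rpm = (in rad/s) 0.005353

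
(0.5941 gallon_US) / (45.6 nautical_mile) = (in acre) 6.58e-12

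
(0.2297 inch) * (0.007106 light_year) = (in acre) 9.692e+07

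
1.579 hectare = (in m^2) 1.579e+04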